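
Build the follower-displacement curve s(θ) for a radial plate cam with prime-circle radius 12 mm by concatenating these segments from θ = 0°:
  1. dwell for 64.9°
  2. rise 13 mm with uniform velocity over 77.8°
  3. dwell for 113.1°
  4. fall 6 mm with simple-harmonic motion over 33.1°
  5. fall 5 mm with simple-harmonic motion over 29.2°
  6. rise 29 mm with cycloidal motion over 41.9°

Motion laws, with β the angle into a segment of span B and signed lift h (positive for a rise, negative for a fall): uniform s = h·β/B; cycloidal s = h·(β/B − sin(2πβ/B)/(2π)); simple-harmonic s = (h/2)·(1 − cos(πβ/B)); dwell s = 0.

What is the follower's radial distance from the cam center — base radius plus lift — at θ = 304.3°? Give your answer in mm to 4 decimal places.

seg 1 [0°–64.9°] dwell: s stays 0.0000
seg 2 [64.9°–142.7°] uniform, h=13: full span → s += 13 → s = 13.0000
seg 3 [142.7°–255.8°] dwell: s stays 13.0000
seg 4 [255.8°–288.9°] simple-harmonic, h=-6: full span → s += -6 → s = 7.0000
seg 5 [288.9°–318.1°] simple-harmonic, h=-5: θ=304.3° here. β=15.4, B=29.2. -5/2·(1 − cos(π·0.5274)) = -2.7149 → s = 4.2851
radial distance = base radius + s = 12 + 4.2851 = 16.2851

16.2851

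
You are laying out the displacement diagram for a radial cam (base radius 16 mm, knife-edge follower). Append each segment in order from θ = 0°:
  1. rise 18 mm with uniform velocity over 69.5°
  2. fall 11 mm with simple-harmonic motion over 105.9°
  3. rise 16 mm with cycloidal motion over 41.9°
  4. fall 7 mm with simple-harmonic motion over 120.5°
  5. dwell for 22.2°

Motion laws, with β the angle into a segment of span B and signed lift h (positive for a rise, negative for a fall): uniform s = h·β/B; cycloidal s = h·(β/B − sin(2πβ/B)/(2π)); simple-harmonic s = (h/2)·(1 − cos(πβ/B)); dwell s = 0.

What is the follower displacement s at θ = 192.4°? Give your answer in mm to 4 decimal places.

seg 1 [0°–69.5°] uniform, h=18: full span → s += 18 → s = 18.0000
seg 2 [69.5°–175.4°] simple-harmonic, h=-11: full span → s += -11 → s = 7.0000
seg 3 [175.4°–217.3°] cycloidal, h=16: θ=192.4° here. β=17, B=41.9. 16·(0.4057 − sin(2π·0.4057)/(2π)) = 5.0700 → s = 12.0700

12.0700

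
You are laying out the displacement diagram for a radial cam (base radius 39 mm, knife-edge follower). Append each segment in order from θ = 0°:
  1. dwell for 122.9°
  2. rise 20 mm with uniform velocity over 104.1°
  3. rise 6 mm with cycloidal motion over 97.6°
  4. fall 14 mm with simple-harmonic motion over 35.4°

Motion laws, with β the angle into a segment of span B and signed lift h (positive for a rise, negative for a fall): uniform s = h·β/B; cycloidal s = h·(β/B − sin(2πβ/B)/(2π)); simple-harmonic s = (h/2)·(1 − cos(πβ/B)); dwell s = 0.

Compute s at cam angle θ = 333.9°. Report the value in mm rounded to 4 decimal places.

seg 1 [0°–122.9°] dwell: s stays 0.0000
seg 2 [122.9°–227°] uniform, h=20: full span → s += 20 → s = 20.0000
seg 3 [227°–324.6°] cycloidal, h=6: full span → s += 6 → s = 26.0000
seg 4 [324.6°–360°] simple-harmonic, h=-14: θ=333.9° here. β=9.3, B=35.4. -14/2·(1 − cos(π·0.2627)) = -2.2518 → s = 23.7482

23.7482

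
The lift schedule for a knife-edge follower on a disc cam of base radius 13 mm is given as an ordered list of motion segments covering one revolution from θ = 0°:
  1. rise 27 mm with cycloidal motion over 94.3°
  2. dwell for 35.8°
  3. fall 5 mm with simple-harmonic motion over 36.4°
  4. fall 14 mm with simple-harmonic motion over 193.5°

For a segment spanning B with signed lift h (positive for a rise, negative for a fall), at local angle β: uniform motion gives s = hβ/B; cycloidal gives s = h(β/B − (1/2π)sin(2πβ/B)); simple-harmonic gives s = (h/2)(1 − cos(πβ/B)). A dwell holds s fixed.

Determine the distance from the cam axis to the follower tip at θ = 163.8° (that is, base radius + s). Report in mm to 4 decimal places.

seg 1 [0°–94.3°] cycloidal, h=27: full span → s += 27 → s = 27.0000
seg 2 [94.3°–130.1°] dwell: s stays 27.0000
seg 3 [130.1°–166.5°] simple-harmonic, h=-5: θ=163.8° here. β=33.7, B=36.4. -5/2·(1 − cos(π·0.9258)) = -4.9324 → s = 22.0676
radial distance = base radius + s = 13 + 22.0676 = 35.0676

35.0676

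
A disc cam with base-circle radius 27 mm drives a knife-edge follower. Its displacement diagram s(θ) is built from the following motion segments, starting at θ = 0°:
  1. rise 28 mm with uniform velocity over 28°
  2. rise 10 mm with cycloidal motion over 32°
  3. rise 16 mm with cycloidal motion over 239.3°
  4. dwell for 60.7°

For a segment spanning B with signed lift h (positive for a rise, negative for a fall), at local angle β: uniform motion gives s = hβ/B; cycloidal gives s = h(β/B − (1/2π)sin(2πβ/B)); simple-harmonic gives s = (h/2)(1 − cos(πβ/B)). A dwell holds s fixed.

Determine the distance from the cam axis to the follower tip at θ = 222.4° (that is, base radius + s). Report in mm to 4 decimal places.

seg 1 [0°–28°] uniform, h=28: full span → s += 28 → s = 28.0000
seg 2 [28°–60°] cycloidal, h=10: full span → s += 10 → s = 38.0000
seg 3 [60°–299.3°] cycloidal, h=16: θ=222.4° here. β=162.4, B=239.3. 16·(0.6786 − sin(2π·0.6786)/(2π)) = 13.1532 → s = 51.1532
radial distance = base radius + s = 27 + 51.1532 = 78.1532

78.1532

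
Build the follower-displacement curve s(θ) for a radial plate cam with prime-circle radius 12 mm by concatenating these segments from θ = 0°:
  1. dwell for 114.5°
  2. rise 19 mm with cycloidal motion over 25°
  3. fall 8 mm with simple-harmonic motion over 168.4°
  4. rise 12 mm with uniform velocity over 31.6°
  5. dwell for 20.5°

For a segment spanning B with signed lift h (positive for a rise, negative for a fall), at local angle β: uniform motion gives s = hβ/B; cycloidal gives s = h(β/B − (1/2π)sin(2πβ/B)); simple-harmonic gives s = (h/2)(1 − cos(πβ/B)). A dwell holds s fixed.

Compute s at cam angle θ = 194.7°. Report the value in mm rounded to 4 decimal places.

seg 1 [0°–114.5°] dwell: s stays 0.0000
seg 2 [114.5°–139.5°] cycloidal, h=19: full span → s += 19 → s = 19.0000
seg 3 [139.5°–307.9°] simple-harmonic, h=-8: θ=194.7° here. β=55.2, B=168.4. -8/2·(1 − cos(π·0.3278)) = -1.9400 → s = 17.0600

17.0600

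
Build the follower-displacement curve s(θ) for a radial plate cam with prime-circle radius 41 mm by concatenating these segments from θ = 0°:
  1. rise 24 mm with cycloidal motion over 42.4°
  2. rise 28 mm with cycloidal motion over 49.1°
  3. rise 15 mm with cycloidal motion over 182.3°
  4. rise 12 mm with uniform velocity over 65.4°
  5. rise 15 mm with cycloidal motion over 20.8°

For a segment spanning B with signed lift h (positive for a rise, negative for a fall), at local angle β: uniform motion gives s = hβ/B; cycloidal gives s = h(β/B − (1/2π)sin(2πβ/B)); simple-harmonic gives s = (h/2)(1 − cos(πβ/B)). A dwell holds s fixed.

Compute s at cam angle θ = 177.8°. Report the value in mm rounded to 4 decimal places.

seg 1 [0°–42.4°] cycloidal, h=24: full span → s += 24 → s = 24.0000
seg 2 [42.4°–91.5°] cycloidal, h=28: full span → s += 28 → s = 52.0000
seg 3 [91.5°–273.8°] cycloidal, h=15: θ=177.8° here. β=86.3, B=182.3. 15·(0.4734 − sin(2π·0.4734)/(2π)) = 6.7037 → s = 58.7037

58.7037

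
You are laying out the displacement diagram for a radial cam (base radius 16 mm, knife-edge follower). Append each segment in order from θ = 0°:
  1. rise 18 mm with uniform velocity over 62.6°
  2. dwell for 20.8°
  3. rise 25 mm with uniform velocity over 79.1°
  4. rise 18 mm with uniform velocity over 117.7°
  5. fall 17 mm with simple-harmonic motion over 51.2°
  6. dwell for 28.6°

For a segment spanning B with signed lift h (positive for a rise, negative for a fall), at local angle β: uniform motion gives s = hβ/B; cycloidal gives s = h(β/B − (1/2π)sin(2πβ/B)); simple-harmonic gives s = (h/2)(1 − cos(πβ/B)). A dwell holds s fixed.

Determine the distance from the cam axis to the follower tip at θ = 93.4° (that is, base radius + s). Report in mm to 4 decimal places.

seg 1 [0°–62.6°] uniform, h=18: full span → s += 18 → s = 18.0000
seg 2 [62.6°–83.4°] dwell: s stays 18.0000
seg 3 [83.4°–162.5°] uniform, h=25: θ=93.4° here. β=10, B=79.1. 25·10/79.1 = 3.1606 → s = 21.1606
radial distance = base radius + s = 16 + 21.1606 = 37.1606

37.1606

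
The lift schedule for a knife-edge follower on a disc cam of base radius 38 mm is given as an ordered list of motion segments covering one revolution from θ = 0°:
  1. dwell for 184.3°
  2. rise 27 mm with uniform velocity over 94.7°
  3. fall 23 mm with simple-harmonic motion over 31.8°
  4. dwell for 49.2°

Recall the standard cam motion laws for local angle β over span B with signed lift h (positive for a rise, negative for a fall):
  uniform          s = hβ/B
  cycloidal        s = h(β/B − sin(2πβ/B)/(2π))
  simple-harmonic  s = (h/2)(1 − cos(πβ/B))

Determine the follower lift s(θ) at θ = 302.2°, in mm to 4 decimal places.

seg 1 [0°–184.3°] dwell: s stays 0.0000
seg 2 [184.3°–279°] uniform, h=27: full span → s += 27 → s = 27.0000
seg 3 [279°–310.8°] simple-harmonic, h=-23: θ=302.2° here. β=23.2, B=31.8. -23/2·(1 − cos(π·0.7296)) = -19.0931 → s = 7.9069

7.9069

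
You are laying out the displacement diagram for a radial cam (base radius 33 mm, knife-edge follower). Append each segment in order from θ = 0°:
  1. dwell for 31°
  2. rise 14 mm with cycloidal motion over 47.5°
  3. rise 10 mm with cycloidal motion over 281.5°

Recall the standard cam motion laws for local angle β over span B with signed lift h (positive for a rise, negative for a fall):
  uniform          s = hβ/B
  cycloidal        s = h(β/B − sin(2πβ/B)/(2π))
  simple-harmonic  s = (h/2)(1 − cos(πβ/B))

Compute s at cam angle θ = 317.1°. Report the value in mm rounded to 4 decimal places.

seg 1 [0°–31°] dwell: s stays 0.0000
seg 2 [31°–78.5°] cycloidal, h=14: full span → s += 14 → s = 14.0000
seg 3 [78.5°–360°] cycloidal, h=10: θ=317.1° here. β=238.6, B=281.5. 10·(0.8476 − sin(2π·0.8476)/(2π)) = 9.7776 → s = 23.7776

23.7776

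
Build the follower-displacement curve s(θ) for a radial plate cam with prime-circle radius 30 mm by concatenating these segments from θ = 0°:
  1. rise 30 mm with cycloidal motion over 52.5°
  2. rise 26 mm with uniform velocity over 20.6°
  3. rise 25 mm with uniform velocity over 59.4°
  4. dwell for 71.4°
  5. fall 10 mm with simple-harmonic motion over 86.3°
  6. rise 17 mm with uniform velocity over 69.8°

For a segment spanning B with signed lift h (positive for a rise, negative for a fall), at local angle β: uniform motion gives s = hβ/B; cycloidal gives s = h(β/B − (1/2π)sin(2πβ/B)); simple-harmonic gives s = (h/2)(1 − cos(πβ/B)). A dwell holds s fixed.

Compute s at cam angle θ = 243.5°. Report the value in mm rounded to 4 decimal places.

seg 1 [0°–52.5°] cycloidal, h=30: full span → s += 30 → s = 30.0000
seg 2 [52.5°–73.1°] uniform, h=26: full span → s += 26 → s = 56.0000
seg 3 [73.1°–132.5°] uniform, h=25: full span → s += 25 → s = 81.0000
seg 4 [132.5°–203.9°] dwell: s stays 81.0000
seg 5 [203.9°–290.2°] simple-harmonic, h=-10: θ=243.5° here. β=39.6, B=86.3. -10/2·(1 − cos(π·0.4589)) = -4.3556 → s = 76.6444

76.6444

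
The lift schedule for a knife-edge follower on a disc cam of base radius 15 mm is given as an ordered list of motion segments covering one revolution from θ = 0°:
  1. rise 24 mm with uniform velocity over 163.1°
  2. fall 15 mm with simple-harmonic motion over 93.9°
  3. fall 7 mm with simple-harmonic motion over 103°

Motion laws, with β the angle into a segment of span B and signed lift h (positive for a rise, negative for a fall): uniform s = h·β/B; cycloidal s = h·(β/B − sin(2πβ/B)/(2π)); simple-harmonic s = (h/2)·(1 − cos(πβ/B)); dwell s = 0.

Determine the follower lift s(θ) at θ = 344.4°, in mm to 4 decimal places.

seg 1 [0°–163.1°] uniform, h=24: full span → s += 24 → s = 24.0000
seg 2 [163.1°–257°] simple-harmonic, h=-15: full span → s += -15 → s = 9.0000
seg 3 [257°–360°] simple-harmonic, h=-7: θ=344.4° here. β=87.4, B=103. -7/2·(1 − cos(π·0.8485)) = -6.6112 → s = 2.3888

2.3888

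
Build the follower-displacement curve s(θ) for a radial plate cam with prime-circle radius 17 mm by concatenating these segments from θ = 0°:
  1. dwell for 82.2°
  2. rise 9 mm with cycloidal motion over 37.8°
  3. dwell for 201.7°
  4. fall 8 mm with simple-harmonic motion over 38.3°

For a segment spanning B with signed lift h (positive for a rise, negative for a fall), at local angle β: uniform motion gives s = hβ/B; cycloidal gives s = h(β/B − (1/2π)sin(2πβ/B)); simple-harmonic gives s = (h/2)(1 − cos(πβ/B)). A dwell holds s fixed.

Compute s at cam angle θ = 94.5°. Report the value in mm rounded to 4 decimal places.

seg 1 [0°–82.2°] dwell: s stays 0.0000
seg 2 [82.2°–120°] cycloidal, h=9: θ=94.5° here. β=12.3, B=37.8. 9·(0.3254 − sin(2π·0.3254)/(2π)) = 1.6539 → s = 1.6539

1.6539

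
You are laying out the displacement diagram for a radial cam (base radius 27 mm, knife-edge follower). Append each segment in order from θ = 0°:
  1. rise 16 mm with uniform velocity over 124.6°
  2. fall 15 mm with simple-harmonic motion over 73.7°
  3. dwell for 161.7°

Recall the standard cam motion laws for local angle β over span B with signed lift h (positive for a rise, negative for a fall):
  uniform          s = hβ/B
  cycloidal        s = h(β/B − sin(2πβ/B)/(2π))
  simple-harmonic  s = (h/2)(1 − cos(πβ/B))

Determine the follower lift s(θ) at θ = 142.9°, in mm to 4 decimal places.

seg 1 [0°–124.6°] uniform, h=16: full span → s += 16 → s = 16.0000
seg 2 [124.6°–198.3°] simple-harmonic, h=-15: θ=142.9° here. β=18.3, B=73.7. -15/2·(1 − cos(π·0.2483)) = -2.1685 → s = 13.8315

13.8315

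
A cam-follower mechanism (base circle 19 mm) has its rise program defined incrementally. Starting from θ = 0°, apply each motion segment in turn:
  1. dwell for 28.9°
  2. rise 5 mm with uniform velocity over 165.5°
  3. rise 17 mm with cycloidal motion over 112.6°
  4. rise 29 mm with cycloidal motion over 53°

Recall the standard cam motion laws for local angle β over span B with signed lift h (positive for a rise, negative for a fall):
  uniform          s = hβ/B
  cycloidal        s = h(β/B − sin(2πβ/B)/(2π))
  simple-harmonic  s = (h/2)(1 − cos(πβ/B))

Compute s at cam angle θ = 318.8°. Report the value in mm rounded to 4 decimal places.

seg 1 [0°–28.9°] dwell: s stays 0.0000
seg 2 [28.9°–194.4°] uniform, h=5: full span → s += 5 → s = 5.0000
seg 3 [194.4°–307°] cycloidal, h=17: full span → s += 17 → s = 22.0000
seg 4 [307°–360°] cycloidal, h=29: θ=318.8° here. β=11.8, B=53. 29·(0.2226 − sin(2π·0.2226)/(2π)) = 1.9091 → s = 23.9091

23.9091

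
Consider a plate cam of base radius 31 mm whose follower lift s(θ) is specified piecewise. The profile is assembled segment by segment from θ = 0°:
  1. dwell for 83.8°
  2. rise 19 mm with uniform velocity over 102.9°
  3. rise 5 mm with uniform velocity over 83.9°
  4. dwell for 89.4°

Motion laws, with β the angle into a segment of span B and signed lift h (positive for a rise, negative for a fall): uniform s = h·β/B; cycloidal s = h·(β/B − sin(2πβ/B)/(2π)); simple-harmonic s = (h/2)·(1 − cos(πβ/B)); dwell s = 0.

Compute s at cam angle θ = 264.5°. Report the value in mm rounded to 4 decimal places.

seg 1 [0°–83.8°] dwell: s stays 0.0000
seg 2 [83.8°–186.7°] uniform, h=19: full span → s += 19 → s = 19.0000
seg 3 [186.7°–270.6°] uniform, h=5: θ=264.5° here. β=77.8, B=83.9. 5·77.8/83.9 = 4.6365 → s = 23.6365

23.6365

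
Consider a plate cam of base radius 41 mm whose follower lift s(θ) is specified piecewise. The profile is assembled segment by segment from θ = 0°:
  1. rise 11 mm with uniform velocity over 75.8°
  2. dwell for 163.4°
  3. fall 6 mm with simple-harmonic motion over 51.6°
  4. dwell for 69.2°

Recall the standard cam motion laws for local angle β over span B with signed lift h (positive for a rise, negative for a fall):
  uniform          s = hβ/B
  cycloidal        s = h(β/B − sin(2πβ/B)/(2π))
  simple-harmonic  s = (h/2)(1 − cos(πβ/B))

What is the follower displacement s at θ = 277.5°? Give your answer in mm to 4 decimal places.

seg 1 [0°–75.8°] uniform, h=11: full span → s += 11 → s = 11.0000
seg 2 [75.8°–239.2°] dwell: s stays 11.0000
seg 3 [239.2°–290.8°] simple-harmonic, h=-6: θ=277.5° here. β=38.3, B=51.6. -6/2·(1 − cos(π·0.7422)) = -5.0690 → s = 5.9310

5.9310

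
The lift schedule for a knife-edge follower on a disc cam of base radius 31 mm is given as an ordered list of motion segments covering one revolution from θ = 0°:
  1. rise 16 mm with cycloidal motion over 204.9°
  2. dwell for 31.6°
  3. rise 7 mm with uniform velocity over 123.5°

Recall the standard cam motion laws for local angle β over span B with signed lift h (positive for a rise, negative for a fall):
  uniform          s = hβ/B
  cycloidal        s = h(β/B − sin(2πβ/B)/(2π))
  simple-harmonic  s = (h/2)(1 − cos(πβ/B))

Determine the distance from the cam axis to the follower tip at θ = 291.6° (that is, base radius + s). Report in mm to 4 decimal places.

seg 1 [0°–204.9°] cycloidal, h=16: full span → s += 16 → s = 16.0000
seg 2 [204.9°–236.5°] dwell: s stays 16.0000
seg 3 [236.5°–360°] uniform, h=7: θ=291.6° here. β=55.1, B=123.5. 7·55.1/123.5 = 3.1231 → s = 19.1231
radial distance = base radius + s = 31 + 19.1231 = 50.1231

50.1231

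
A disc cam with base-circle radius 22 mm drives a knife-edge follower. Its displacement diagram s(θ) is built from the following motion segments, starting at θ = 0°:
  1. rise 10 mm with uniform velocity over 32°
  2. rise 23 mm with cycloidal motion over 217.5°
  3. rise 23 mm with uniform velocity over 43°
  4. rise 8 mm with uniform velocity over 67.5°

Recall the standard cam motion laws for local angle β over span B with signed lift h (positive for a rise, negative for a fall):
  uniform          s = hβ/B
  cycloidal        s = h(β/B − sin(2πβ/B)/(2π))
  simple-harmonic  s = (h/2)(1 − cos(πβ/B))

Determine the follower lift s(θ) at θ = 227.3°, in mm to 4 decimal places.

seg 1 [0°–32°] uniform, h=10: full span → s += 10 → s = 10.0000
seg 2 [32°–249.5°] cycloidal, h=23: θ=227.3° here. β=195.3, B=217.5. 23·(0.8979 − sin(2π·0.8979)/(2π)) = 22.8424 → s = 32.8424

32.8424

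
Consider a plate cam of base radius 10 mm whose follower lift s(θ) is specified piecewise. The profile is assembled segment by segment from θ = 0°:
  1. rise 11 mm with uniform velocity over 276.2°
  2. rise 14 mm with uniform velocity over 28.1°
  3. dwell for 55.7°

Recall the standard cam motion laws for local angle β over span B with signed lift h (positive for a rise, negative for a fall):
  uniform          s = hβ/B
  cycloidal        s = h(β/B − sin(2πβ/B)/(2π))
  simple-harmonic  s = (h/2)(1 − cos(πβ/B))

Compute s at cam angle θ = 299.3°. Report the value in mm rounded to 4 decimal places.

seg 1 [0°–276.2°] uniform, h=11: full span → s += 11 → s = 11.0000
seg 2 [276.2°–304.3°] uniform, h=14: θ=299.3° here. β=23.1, B=28.1. 14·23.1/28.1 = 11.5089 → s = 22.5089

22.5089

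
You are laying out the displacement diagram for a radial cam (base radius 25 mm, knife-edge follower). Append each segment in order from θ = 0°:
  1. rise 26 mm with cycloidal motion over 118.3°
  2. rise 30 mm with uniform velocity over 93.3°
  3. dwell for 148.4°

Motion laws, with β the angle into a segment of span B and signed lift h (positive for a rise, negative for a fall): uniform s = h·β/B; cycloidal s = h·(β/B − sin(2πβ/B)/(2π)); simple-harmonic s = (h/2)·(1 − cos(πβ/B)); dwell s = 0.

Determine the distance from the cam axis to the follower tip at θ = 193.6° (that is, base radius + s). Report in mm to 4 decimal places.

seg 1 [0°–118.3°] cycloidal, h=26: full span → s += 26 → s = 26.0000
seg 2 [118.3°–211.6°] uniform, h=30: θ=193.6° here. β=75.3, B=93.3. 30·75.3/93.3 = 24.2122 → s = 50.2122
radial distance = base radius + s = 25 + 50.2122 = 75.2122

75.2122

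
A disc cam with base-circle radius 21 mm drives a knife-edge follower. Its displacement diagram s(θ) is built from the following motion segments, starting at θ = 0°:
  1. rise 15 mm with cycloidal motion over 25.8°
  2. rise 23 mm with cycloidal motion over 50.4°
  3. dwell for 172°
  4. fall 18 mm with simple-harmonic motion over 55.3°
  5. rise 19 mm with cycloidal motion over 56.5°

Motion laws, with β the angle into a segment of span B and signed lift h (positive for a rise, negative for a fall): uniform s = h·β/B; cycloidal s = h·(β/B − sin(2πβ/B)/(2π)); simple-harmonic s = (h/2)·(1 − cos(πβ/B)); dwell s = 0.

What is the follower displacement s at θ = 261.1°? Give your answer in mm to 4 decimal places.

seg 1 [0°–25.8°] cycloidal, h=15: full span → s += 15 → s = 15.0000
seg 2 [25.8°–76.2°] cycloidal, h=23: full span → s += 23 → s = 38.0000
seg 3 [76.2°–248.2°] dwell: s stays 38.0000
seg 4 [248.2°–303.5°] simple-harmonic, h=-18: θ=261.1° here. β=12.9, B=55.3. -18/2·(1 − cos(π·0.2333)) = -2.3106 → s = 35.6894

35.6894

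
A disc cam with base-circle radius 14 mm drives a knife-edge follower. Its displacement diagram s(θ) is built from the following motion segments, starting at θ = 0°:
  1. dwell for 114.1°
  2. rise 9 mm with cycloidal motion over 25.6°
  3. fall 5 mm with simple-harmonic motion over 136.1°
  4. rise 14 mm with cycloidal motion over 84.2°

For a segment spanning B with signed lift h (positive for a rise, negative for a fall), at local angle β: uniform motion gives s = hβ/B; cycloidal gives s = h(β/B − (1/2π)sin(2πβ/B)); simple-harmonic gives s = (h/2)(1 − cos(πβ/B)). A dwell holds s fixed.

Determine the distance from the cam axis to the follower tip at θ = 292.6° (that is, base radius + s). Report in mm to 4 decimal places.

seg 1 [0°–114.1°] dwell: s stays 0.0000
seg 2 [114.1°–139.7°] cycloidal, h=9: full span → s += 9 → s = 9.0000
seg 3 [139.7°–275.8°] simple-harmonic, h=-5: full span → s += -5 → s = 4.0000
seg 4 [275.8°–360°] cycloidal, h=14: θ=292.6° here. β=16.8, B=84.2. 14·(0.1995 − sin(2π·0.1995)/(2π)) = 0.6763 → s = 4.6763
radial distance = base radius + s = 14 + 4.6763 = 18.6763

18.6763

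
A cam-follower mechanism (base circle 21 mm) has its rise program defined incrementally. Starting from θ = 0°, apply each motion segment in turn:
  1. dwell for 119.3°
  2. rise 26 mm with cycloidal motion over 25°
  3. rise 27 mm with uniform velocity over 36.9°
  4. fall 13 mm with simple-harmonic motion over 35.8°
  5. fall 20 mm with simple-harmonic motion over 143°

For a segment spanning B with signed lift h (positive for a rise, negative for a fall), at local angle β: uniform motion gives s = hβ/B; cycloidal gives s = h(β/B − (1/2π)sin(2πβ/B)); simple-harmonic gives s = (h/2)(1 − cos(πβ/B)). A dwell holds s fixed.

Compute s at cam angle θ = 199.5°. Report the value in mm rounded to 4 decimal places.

seg 1 [0°–119.3°] dwell: s stays 0.0000
seg 2 [119.3°–144.3°] cycloidal, h=26: full span → s += 26 → s = 26.0000
seg 3 [144.3°–181.2°] uniform, h=27: full span → s += 27 → s = 53.0000
seg 4 [181.2°–217°] simple-harmonic, h=-13: θ=199.5° here. β=18.3, B=35.8. -13/2·(1 − cos(π·0.5112)) = -6.7281 → s = 46.2719

46.2719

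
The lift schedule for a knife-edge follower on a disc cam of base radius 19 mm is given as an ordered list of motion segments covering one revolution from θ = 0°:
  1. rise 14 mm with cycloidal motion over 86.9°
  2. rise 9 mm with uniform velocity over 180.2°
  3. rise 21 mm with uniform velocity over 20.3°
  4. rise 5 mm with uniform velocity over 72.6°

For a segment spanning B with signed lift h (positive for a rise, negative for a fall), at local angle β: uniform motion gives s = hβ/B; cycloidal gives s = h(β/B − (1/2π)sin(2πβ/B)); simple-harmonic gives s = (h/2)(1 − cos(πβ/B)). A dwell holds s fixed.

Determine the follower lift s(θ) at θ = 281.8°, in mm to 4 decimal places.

seg 1 [0°–86.9°] cycloidal, h=14: full span → s += 14 → s = 14.0000
seg 2 [86.9°–267.1°] uniform, h=9: full span → s += 9 → s = 23.0000
seg 3 [267.1°–287.4°] uniform, h=21: θ=281.8° here. β=14.7, B=20.3. 21·14.7/20.3 = 15.2069 → s = 38.2069

38.2069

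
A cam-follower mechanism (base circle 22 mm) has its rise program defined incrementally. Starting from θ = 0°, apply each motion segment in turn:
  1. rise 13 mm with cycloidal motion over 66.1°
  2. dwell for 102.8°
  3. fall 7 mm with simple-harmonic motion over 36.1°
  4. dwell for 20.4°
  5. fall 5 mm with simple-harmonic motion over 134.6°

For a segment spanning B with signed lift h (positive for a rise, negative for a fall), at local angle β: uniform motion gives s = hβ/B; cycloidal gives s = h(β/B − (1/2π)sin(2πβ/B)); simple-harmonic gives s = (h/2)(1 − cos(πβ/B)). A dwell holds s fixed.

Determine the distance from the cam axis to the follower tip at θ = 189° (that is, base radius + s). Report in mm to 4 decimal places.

seg 1 [0°–66.1°] cycloidal, h=13: full span → s += 13 → s = 13.0000
seg 2 [66.1°–168.9°] dwell: s stays 13.0000
seg 3 [168.9°–205°] simple-harmonic, h=-7: θ=189° here. β=20.1, B=36.1. -7/2·(1 − cos(π·0.5568)) = -4.1211 → s = 8.8789
radial distance = base radius + s = 22 + 8.8789 = 30.8789

30.8789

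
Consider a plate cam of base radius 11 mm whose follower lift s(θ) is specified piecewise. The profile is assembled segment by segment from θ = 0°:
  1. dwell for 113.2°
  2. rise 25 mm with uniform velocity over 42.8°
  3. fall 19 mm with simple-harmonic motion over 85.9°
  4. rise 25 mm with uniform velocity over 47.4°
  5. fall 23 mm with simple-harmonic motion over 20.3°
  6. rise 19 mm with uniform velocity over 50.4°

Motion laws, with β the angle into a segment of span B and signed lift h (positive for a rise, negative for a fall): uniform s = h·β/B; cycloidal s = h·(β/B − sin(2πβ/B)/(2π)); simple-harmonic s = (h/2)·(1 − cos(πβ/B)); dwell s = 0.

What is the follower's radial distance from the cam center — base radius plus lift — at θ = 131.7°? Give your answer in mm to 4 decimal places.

seg 1 [0°–113.2°] dwell: s stays 0.0000
seg 2 [113.2°–156°] uniform, h=25: θ=131.7° here. β=18.5, B=42.8. 25·18.5/42.8 = 10.8061 → s = 10.8061
radial distance = base radius + s = 11 + 10.8061 = 21.8061

21.8061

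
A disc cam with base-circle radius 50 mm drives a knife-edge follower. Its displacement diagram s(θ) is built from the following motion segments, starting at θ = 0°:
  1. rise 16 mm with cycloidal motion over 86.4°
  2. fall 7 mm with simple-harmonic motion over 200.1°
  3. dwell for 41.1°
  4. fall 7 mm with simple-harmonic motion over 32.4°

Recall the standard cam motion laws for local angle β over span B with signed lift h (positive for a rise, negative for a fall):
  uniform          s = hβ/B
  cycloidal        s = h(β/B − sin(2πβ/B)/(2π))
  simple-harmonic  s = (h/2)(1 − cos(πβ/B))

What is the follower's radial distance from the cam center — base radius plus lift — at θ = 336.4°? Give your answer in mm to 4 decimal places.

seg 1 [0°–86.4°] cycloidal, h=16: full span → s += 16 → s = 16.0000
seg 2 [86.4°–286.5°] simple-harmonic, h=-7: full span → s += -7 → s = 9.0000
seg 3 [286.5°–327.6°] dwell: s stays 9.0000
seg 4 [327.6°–360°] simple-harmonic, h=-7: θ=336.4° here. β=8.8, B=32.4. -7/2·(1 − cos(π·0.2716)) = -1.1987 → s = 7.8013
radial distance = base radius + s = 50 + 7.8013 = 57.8013

57.8013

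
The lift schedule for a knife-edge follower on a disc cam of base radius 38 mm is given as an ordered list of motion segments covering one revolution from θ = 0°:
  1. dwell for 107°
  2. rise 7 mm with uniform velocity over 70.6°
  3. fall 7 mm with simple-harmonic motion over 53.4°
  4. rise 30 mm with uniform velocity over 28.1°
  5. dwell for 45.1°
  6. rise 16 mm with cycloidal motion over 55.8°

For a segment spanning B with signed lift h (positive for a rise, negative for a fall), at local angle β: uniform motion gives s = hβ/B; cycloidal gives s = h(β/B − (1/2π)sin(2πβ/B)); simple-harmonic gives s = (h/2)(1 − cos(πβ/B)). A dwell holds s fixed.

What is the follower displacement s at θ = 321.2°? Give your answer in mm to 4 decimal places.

seg 1 [0°–107°] dwell: s stays 0.0000
seg 2 [107°–177.6°] uniform, h=7: full span → s += 7 → s = 7.0000
seg 3 [177.6°–231°] simple-harmonic, h=-7: full span → s += -7 → s = 0.0000
seg 4 [231°–259.1°] uniform, h=30: full span → s += 30 → s = 30.0000
seg 5 [259.1°–304.2°] dwell: s stays 30.0000
seg 6 [304.2°–360°] cycloidal, h=16: θ=321.2° here. β=17, B=55.8. 16·(0.3047 − sin(2π·0.3047)/(2π)) = 2.4768 → s = 32.4768

32.4768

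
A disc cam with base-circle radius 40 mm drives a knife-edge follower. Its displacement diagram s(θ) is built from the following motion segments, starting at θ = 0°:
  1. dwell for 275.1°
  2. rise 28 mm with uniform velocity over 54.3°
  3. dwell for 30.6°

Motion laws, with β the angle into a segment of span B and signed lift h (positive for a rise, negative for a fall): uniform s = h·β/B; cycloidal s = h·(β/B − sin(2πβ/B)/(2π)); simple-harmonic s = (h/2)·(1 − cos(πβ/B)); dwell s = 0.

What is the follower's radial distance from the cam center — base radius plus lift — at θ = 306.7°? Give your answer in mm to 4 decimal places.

seg 1 [0°–275.1°] dwell: s stays 0.0000
seg 2 [275.1°–329.4°] uniform, h=28: θ=306.7° here. β=31.6, B=54.3. 28·31.6/54.3 = 16.2947 → s = 16.2947
radial distance = base radius + s = 40 + 16.2947 = 56.2947

56.2947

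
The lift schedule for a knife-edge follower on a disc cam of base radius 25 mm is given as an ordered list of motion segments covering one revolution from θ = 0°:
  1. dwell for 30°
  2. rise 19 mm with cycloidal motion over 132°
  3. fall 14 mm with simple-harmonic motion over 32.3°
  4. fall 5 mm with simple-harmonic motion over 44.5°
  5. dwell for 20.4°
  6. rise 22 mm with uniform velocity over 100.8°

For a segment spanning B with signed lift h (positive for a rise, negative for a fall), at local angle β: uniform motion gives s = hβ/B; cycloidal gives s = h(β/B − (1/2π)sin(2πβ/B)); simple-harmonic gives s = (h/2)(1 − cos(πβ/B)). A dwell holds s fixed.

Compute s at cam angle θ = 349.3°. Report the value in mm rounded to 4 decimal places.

seg 1 [0°–30°] dwell: s stays 0.0000
seg 2 [30°–162°] cycloidal, h=19: full span → s += 19 → s = 19.0000
seg 3 [162°–194.3°] simple-harmonic, h=-14: full span → s += -14 → s = 5.0000
seg 4 [194.3°–238.8°] simple-harmonic, h=-5: full span → s += -5 → s = 0.0000
seg 5 [238.8°–259.2°] dwell: s stays 0.0000
seg 6 [259.2°–360°] uniform, h=22: θ=349.3° here. β=90.1, B=100.8. 22·90.1/100.8 = 19.6647 → s = 19.6647

19.6647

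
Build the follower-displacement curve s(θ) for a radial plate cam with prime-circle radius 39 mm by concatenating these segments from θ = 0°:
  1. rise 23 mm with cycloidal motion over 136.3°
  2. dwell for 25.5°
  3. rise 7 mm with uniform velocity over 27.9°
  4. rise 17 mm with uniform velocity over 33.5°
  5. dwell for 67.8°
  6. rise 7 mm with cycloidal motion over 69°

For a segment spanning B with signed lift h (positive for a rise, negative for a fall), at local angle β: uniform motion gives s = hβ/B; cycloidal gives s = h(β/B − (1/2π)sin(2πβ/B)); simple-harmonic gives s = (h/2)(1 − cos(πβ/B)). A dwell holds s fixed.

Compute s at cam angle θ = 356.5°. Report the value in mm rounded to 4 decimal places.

seg 1 [0°–136.3°] cycloidal, h=23: full span → s += 23 → s = 23.0000
seg 2 [136.3°–161.8°] dwell: s stays 23.0000
seg 3 [161.8°–189.7°] uniform, h=7: full span → s += 7 → s = 30.0000
seg 4 [189.7°–223.2°] uniform, h=17: full span → s += 17 → s = 47.0000
seg 5 [223.2°–291°] dwell: s stays 47.0000
seg 6 [291°–360°] cycloidal, h=7: θ=356.5° here. β=65.5, B=69. 7·(0.9493 − sin(2π·0.9493)/(2π)) = 6.9940 → s = 53.9940

53.9940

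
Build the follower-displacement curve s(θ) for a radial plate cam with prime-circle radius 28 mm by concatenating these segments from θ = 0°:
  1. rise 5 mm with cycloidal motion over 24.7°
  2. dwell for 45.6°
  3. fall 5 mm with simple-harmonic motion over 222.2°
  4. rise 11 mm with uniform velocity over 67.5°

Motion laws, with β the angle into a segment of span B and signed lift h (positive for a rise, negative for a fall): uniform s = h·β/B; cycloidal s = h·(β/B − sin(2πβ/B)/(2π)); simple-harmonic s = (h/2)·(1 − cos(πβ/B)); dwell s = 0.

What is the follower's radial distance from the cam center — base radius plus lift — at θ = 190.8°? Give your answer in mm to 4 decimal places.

seg 1 [0°–24.7°] cycloidal, h=5: full span → s += 5 → s = 5.0000
seg 2 [24.7°–70.3°] dwell: s stays 5.0000
seg 3 [70.3°–292.5°] simple-harmonic, h=-5: θ=190.8° here. β=120.5, B=222.2. -5/2·(1 − cos(π·0.5423)) = -2.8313 → s = 2.1687
radial distance = base radius + s = 28 + 2.1687 = 30.1687

30.1687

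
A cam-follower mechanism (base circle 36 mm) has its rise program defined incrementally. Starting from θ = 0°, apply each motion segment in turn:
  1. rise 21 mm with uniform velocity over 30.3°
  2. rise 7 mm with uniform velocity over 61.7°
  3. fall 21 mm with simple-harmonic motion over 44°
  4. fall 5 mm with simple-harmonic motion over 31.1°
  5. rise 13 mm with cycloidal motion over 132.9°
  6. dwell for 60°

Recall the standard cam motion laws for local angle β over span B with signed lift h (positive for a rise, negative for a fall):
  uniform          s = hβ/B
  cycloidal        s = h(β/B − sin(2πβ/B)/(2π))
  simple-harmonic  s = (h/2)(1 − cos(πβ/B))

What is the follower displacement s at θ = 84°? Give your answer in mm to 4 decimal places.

seg 1 [0°–30.3°] uniform, h=21: full span → s += 21 → s = 21.0000
seg 2 [30.3°–92°] uniform, h=7: θ=84° here. β=53.7, B=61.7. 7·53.7/61.7 = 6.0924 → s = 27.0924

27.0924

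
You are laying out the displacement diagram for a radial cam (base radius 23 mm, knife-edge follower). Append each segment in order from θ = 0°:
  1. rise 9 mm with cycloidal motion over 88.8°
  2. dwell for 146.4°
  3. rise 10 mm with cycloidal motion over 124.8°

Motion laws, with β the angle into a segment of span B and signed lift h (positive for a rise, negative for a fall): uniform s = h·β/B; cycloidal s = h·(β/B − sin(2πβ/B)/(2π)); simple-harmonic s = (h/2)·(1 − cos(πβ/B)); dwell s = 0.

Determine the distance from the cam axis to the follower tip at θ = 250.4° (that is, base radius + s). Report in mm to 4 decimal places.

seg 1 [0°–88.8°] cycloidal, h=9: full span → s += 9 → s = 9.0000
seg 2 [88.8°–235.2°] dwell: s stays 9.0000
seg 3 [235.2°–360°] cycloidal, h=10: θ=250.4° here. β=15.2, B=124.8. 10·(0.1218 − sin(2π·0.1218)/(2π)) = 0.1154 → s = 9.1154
radial distance = base radius + s = 23 + 9.1154 = 32.1154

32.1154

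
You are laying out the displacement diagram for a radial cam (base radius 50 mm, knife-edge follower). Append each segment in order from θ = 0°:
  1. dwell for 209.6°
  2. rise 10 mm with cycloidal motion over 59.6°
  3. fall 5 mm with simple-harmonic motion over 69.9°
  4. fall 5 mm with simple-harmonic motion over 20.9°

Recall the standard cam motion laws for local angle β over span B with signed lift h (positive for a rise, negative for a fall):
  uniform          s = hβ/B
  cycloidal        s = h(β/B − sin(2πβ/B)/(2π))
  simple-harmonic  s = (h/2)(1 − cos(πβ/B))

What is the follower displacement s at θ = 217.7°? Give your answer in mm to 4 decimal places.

seg 1 [0°–209.6°] dwell: s stays 0.0000
seg 2 [209.6°–269.2°] cycloidal, h=10: θ=217.7° here. β=8.1, B=59.6. 10·(0.1359 − sin(2π·0.1359)/(2π)) = 0.1592 → s = 0.1592

0.1592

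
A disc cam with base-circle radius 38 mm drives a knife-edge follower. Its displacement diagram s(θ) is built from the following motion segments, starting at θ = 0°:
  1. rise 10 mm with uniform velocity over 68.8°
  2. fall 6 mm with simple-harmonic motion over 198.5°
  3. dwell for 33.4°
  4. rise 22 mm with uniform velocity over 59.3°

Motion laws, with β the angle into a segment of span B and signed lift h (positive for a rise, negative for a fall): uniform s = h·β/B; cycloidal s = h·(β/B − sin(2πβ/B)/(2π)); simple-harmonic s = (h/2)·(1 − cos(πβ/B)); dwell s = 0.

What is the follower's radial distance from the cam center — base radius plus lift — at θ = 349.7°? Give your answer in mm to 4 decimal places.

seg 1 [0°–68.8°] uniform, h=10: full span → s += 10 → s = 10.0000
seg 2 [68.8°–267.3°] simple-harmonic, h=-6: full span → s += -6 → s = 4.0000
seg 3 [267.3°–300.7°] dwell: s stays 4.0000
seg 4 [300.7°–360°] uniform, h=22: θ=349.7° here. β=49, B=59.3. 22·49/59.3 = 18.1788 → s = 22.1788
radial distance = base radius + s = 38 + 22.1788 = 60.1788

60.1788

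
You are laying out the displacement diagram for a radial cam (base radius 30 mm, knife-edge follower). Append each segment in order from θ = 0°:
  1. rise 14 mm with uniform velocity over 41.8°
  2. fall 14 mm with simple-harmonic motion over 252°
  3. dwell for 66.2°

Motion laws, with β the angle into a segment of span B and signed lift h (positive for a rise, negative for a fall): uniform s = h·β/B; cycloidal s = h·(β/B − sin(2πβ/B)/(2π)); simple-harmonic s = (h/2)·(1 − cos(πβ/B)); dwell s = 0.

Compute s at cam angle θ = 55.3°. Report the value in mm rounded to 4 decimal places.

seg 1 [0°–41.8°] uniform, h=14: full span → s += 14 → s = 14.0000
seg 2 [41.8°–293.8°] simple-harmonic, h=-14: θ=55.3° here. β=13.5, B=252. -14/2·(1 − cos(π·0.0536)) = -0.0989 → s = 13.9011

13.9011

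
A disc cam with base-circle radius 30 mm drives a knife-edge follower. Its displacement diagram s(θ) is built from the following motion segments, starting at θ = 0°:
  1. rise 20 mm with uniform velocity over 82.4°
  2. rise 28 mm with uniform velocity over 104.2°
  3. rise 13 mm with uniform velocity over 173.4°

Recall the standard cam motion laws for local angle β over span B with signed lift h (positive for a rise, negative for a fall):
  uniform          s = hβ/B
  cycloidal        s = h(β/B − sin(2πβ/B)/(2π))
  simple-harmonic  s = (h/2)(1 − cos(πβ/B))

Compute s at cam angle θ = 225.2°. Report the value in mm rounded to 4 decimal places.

seg 1 [0°–82.4°] uniform, h=20: full span → s += 20 → s = 20.0000
seg 2 [82.4°–186.6°] uniform, h=28: full span → s += 28 → s = 48.0000
seg 3 [186.6°–360°] uniform, h=13: θ=225.2° here. β=38.6, B=173.4. 13·38.6/173.4 = 2.8939 → s = 50.8939

50.8939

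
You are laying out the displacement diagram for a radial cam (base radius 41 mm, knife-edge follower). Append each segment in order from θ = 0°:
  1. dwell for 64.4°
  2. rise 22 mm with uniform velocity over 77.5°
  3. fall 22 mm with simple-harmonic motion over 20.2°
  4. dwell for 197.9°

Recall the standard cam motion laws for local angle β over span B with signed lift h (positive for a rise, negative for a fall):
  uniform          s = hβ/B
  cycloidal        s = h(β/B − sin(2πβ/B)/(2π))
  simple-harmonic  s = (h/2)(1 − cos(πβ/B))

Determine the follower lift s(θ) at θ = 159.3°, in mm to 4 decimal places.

seg 1 [0°–64.4°] dwell: s stays 0.0000
seg 2 [64.4°–141.9°] uniform, h=22: full span → s += 22 → s = 22.0000
seg 3 [141.9°–162.1°] simple-harmonic, h=-22: θ=159.3° here. β=17.4, B=20.2. -22/2·(1 − cos(π·0.8614)) = -20.9734 → s = 1.0266

1.0266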